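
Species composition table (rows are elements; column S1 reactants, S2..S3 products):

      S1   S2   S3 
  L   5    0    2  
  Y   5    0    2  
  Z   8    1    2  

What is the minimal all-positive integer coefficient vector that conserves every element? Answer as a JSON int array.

Coefficients: [2, 6, 5]

L: 2·5 = 10 | 6·0+5·2 = 10
Y: 2·5 = 10 | 6·0+5·2 = 10
Z: 2·8 = 16 | 6·1+5·2 = 16
gcd(2,6,5) = 1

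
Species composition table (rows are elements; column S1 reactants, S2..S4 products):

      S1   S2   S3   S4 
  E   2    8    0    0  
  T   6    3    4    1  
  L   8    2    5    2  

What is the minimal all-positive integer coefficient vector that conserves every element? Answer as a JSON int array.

Coefficients: [4, 1, 4, 5]

E: 4·2 = 8 | 1·8+4·0+5·0 = 8
T: 4·6 = 24 | 1·3+4·4+5·1 = 24
L: 4·8 = 32 | 1·2+4·5+5·2 = 32
gcd(4,1,4,5) = 1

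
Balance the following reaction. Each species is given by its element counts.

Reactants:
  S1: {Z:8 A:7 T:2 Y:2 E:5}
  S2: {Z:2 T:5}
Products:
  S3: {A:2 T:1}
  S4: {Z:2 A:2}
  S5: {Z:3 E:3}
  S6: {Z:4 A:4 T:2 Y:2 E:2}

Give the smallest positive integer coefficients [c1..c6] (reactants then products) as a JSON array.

Coefficients: [6, 1, 5, 4, 6, 6]

Z: 6·8+1·2 = 50 | 5·0+4·2+6·3+6·4 = 50
A: 6·7+1·0 = 42 | 5·2+4·2+6·0+6·4 = 42
T: 6·2+1·5 = 17 | 5·1+4·0+6·0+6·2 = 17
Y: 6·2+1·0 = 12 | 5·0+4·0+6·0+6·2 = 12
E: 6·5+1·0 = 30 | 5·0+4·0+6·3+6·2 = 30
gcd(6,1,5,4,6,6) = 1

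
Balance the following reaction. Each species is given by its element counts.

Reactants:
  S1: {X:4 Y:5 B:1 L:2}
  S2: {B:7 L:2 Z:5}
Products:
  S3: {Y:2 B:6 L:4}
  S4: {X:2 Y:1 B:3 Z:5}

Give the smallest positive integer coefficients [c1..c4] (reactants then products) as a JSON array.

X: 2·4+4·0 = 8 | 3·0+4·2 = 8
Y: 2·5+4·0 = 10 | 3·2+4·1 = 10
B: 2·1+4·7 = 30 | 3·6+4·3 = 30
L: 2·2+4·2 = 12 | 3·4+4·0 = 12
Z: 2·0+4·5 = 20 | 3·0+4·5 = 20
gcd(2,4,3,4) = 1

Coefficients: [2, 4, 3, 4]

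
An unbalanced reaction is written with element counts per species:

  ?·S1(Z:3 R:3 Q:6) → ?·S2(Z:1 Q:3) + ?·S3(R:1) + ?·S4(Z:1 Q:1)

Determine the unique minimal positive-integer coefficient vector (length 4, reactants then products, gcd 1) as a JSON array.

Coefficients: [2, 3, 6, 3]

Z: 2·3 = 6 | 3·1+6·0+3·1 = 6
R: 2·3 = 6 | 3·0+6·1+3·0 = 6
Q: 2·6 = 12 | 3·3+6·0+3·1 = 12
gcd(2,3,6,3) = 1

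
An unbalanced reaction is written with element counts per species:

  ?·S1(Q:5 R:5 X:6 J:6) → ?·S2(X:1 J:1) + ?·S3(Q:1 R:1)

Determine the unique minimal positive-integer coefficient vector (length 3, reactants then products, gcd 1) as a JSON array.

Q: 1·5 = 5 | 6·0+5·1 = 5
R: 1·5 = 5 | 6·0+5·1 = 5
X: 1·6 = 6 | 6·1+5·0 = 6
J: 1·6 = 6 | 6·1+5·0 = 6
gcd(1,6,5) = 1

Coefficients: [1, 6, 5]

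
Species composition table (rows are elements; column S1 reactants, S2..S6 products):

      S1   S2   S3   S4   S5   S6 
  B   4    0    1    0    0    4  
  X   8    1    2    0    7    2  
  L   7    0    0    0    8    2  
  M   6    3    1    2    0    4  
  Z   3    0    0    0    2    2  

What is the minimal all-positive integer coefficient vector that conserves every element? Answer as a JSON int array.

B: 6·4 = 24 | 2·0+4·1+3·0+4·0+5·4 = 24
X: 6·8 = 48 | 2·1+4·2+3·0+4·7+5·2 = 48
L: 6·7 = 42 | 2·0+4·0+3·0+4·8+5·2 = 42
M: 6·6 = 36 | 2·3+4·1+3·2+4·0+5·4 = 36
Z: 6·3 = 18 | 2·0+4·0+3·0+4·2+5·2 = 18
gcd(6,2,4,3,4,5) = 1

Coefficients: [6, 2, 4, 3, 4, 5]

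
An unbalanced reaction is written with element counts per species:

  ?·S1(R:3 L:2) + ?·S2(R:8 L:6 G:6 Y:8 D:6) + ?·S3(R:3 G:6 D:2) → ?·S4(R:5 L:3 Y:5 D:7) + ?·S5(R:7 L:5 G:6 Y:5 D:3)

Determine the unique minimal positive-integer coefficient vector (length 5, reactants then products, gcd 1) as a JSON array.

Coefficients: [3, 5, 1, 2, 6]

R: 3·3+5·8+1·3 = 52 | 2·5+6·7 = 52
L: 3·2+5·6+1·0 = 36 | 2·3+6·5 = 36
G: 3·0+5·6+1·6 = 36 | 2·0+6·6 = 36
Y: 3·0+5·8+1·0 = 40 | 2·5+6·5 = 40
D: 3·0+5·6+1·2 = 32 | 2·7+6·3 = 32
gcd(3,5,1,2,6) = 1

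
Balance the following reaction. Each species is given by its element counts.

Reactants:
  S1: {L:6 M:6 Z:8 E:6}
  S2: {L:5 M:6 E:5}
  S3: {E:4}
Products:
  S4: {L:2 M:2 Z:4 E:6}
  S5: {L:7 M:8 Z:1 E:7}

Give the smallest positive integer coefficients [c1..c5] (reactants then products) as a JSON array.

Coefficients: [3, 4, 5, 5, 4]

L: 3·6+4·5+5·0 = 38 | 5·2+4·7 = 38
M: 3·6+4·6+5·0 = 42 | 5·2+4·8 = 42
Z: 3·8+4·0+5·0 = 24 | 5·4+4·1 = 24
E: 3·6+4·5+5·4 = 58 | 5·6+4·7 = 58
gcd(3,4,5,5,4) = 1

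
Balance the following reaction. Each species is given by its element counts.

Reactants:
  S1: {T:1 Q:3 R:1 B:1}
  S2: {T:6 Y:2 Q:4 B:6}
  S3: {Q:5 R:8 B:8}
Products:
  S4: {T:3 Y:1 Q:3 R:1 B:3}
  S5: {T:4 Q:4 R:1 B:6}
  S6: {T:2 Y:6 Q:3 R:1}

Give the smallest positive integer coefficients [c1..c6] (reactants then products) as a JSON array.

T: 4·1+6·6+1·0 = 40 | 6·3+5·4+1·2 = 40
Y: 4·0+6·2+1·0 = 12 | 6·1+5·0+1·6 = 12
Q: 4·3+6·4+1·5 = 41 | 6·3+5·4+1·3 = 41
R: 4·1+6·0+1·8 = 12 | 6·1+5·1+1·1 = 12
B: 4·1+6·6+1·8 = 48 | 6·3+5·6+1·0 = 48
gcd(4,6,1,6,5,1) = 1

Coefficients: [4, 6, 1, 6, 5, 1]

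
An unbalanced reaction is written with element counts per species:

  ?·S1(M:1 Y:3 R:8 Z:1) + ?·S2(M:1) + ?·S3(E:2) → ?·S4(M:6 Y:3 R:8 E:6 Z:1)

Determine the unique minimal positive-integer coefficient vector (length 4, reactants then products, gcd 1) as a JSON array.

M: 1·1+5·1+3·0 = 6 | 1·6 = 6
Y: 1·3+5·0+3·0 = 3 | 1·3 = 3
R: 1·8+5·0+3·0 = 8 | 1·8 = 8
E: 1·0+5·0+3·2 = 6 | 1·6 = 6
Z: 1·1+5·0+3·0 = 1 | 1·1 = 1
gcd(1,5,3,1) = 1

Coefficients: [1, 5, 3, 1]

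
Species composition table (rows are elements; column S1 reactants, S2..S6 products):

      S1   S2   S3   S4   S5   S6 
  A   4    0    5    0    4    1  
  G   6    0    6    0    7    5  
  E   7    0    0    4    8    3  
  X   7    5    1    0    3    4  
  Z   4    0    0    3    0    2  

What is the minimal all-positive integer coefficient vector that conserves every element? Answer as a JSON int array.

Coefficients: [5, 5, 3, 6, 1, 1]

A: 5·4 = 20 | 5·0+3·5+6·0+1·4+1·1 = 20
G: 5·6 = 30 | 5·0+3·6+6·0+1·7+1·5 = 30
E: 5·7 = 35 | 5·0+3·0+6·4+1·8+1·3 = 35
X: 5·7 = 35 | 5·5+3·1+6·0+1·3+1·4 = 35
Z: 5·4 = 20 | 5·0+3·0+6·3+1·0+1·2 = 20
gcd(5,5,3,6,1,1) = 1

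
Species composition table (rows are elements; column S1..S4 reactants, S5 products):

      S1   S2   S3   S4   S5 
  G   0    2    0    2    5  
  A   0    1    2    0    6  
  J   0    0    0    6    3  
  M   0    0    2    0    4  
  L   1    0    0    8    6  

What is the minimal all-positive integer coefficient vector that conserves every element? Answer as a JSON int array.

G: 4·0+4·2+4·0+1·2 = 10 | 2·5 = 10
A: 4·0+4·1+4·2+1·0 = 12 | 2·6 = 12
J: 4·0+4·0+4·0+1·6 = 6 | 2·3 = 6
M: 4·0+4·0+4·2+1·0 = 8 | 2·4 = 8
L: 4·1+4·0+4·0+1·8 = 12 | 2·6 = 12
gcd(4,4,4,1,2) = 1

Coefficients: [4, 4, 4, 1, 2]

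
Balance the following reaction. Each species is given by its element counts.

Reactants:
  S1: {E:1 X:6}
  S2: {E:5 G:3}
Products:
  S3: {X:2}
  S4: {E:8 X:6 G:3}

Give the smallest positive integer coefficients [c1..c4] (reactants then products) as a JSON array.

Coefficients: [3, 1, 6, 1]

E: 3·1+1·5 = 8 | 6·0+1·8 = 8
X: 3·6+1·0 = 18 | 6·2+1·6 = 18
G: 3·0+1·3 = 3 | 6·0+1·3 = 3
gcd(3,1,6,1) = 1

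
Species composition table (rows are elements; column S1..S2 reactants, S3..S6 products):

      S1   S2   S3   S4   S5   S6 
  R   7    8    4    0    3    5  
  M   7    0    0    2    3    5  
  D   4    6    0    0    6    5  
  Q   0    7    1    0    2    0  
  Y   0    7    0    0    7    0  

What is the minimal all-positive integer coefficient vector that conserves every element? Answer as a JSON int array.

R: 5·7+1·8 = 43 | 5·4+6·0+1·3+4·5 = 43
M: 5·7+1·0 = 35 | 5·0+6·2+1·3+4·5 = 35
D: 5·4+1·6 = 26 | 5·0+6·0+1·6+4·5 = 26
Q: 5·0+1·7 = 7 | 5·1+6·0+1·2+4·0 = 7
Y: 5·0+1·7 = 7 | 5·0+6·0+1·7+4·0 = 7
gcd(5,1,5,6,1,4) = 1

Coefficients: [5, 1, 5, 6, 1, 4]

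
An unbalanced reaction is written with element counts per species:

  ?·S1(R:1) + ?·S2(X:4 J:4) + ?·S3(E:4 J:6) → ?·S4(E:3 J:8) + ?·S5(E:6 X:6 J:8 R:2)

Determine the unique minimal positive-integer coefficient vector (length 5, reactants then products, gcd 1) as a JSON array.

Coefficients: [4, 3, 6, 4, 2]

E: 4·0+3·0+6·4 = 24 | 4·3+2·6 = 24
X: 4·0+3·4+6·0 = 12 | 4·0+2·6 = 12
J: 4·0+3·4+6·6 = 48 | 4·8+2·8 = 48
R: 4·1+3·0+6·0 = 4 | 4·0+2·2 = 4
gcd(4,3,6,4,2) = 1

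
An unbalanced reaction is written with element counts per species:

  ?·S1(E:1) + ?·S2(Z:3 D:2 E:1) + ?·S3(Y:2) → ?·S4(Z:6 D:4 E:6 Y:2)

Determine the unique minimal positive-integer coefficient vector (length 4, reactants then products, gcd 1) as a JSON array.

Coefficients: [4, 2, 1, 1]

Z: 4·0+2·3+1·0 = 6 | 1·6 = 6
D: 4·0+2·2+1·0 = 4 | 1·4 = 4
E: 4·1+2·1+1·0 = 6 | 1·6 = 6
Y: 4·0+2·0+1·2 = 2 | 1·2 = 2
gcd(4,2,1,1) = 1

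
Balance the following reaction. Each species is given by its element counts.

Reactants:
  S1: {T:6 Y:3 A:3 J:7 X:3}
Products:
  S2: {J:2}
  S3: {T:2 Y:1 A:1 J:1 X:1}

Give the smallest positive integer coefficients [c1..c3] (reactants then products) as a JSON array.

T: 1·6 = 6 | 2·0+3·2 = 6
Y: 1·3 = 3 | 2·0+3·1 = 3
A: 1·3 = 3 | 2·0+3·1 = 3
J: 1·7 = 7 | 2·2+3·1 = 7
X: 1·3 = 3 | 2·0+3·1 = 3
gcd(1,2,3) = 1

Coefficients: [1, 2, 3]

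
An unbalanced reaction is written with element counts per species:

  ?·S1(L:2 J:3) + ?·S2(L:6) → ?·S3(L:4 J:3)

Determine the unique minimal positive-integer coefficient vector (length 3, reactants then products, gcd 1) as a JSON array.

Coefficients: [3, 1, 3]

L: 3·2+1·6 = 12 | 3·4 = 12
J: 3·3+1·0 = 9 | 3·3 = 9
gcd(3,1,3) = 1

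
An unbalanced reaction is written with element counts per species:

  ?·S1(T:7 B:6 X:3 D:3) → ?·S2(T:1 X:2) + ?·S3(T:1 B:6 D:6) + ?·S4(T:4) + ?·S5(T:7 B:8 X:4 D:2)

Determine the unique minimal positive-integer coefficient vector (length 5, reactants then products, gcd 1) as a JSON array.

Coefficients: [6, 3, 2, 4, 3]

T: 6·7 = 42 | 3·1+2·1+4·4+3·7 = 42
B: 6·6 = 36 | 3·0+2·6+4·0+3·8 = 36
X: 6·3 = 18 | 3·2+2·0+4·0+3·4 = 18
D: 6·3 = 18 | 3·0+2·6+4·0+3·2 = 18
gcd(6,3,2,4,3) = 1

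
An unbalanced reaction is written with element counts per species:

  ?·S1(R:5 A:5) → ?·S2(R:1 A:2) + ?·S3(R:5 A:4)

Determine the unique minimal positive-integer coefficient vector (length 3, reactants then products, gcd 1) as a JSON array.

R: 6·5 = 30 | 5·1+5·5 = 30
A: 6·5 = 30 | 5·2+5·4 = 30
gcd(6,5,5) = 1

Coefficients: [6, 5, 5]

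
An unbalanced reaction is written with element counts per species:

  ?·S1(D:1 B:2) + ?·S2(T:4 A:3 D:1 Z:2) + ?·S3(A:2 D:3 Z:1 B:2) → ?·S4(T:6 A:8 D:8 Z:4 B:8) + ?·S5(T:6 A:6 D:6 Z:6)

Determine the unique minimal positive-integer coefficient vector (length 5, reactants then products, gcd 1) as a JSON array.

T: 6·0+6·4+6·0 = 24 | 3·6+1·6 = 24
A: 6·0+6·3+6·2 = 30 | 3·8+1·6 = 30
D: 6·1+6·1+6·3 = 30 | 3·8+1·6 = 30
Z: 6·0+6·2+6·1 = 18 | 3·4+1·6 = 18
B: 6·2+6·0+6·2 = 24 | 3·8+1·0 = 24
gcd(6,6,6,3,1) = 1

Coefficients: [6, 6, 6, 3, 1]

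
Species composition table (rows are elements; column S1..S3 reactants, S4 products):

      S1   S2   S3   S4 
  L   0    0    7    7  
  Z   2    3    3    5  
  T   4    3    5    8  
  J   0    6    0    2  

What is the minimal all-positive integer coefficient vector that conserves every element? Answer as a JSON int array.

Coefficients: [3, 2, 6, 6]

L: 3·0+2·0+6·7 = 42 | 6·7 = 42
Z: 3·2+2·3+6·3 = 30 | 6·5 = 30
T: 3·4+2·3+6·5 = 48 | 6·8 = 48
J: 3·0+2·6+6·0 = 12 | 6·2 = 12
gcd(3,2,6,6) = 1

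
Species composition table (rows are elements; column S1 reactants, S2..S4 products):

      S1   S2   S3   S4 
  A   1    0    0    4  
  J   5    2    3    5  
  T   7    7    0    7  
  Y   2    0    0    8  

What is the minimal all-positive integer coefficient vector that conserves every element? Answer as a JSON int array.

Coefficients: [4, 3, 3, 1]

A: 4·1 = 4 | 3·0+3·0+1·4 = 4
J: 4·5 = 20 | 3·2+3·3+1·5 = 20
T: 4·7 = 28 | 3·7+3·0+1·7 = 28
Y: 4·2 = 8 | 3·0+3·0+1·8 = 8
gcd(4,3,3,1) = 1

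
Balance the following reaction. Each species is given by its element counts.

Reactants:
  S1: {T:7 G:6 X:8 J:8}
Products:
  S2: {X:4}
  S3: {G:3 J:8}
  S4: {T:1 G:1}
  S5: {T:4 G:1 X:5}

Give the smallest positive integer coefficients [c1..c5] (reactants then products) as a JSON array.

Coefficients: [3, 1, 3, 5, 4]

T: 3·7 = 21 | 1·0+3·0+5·1+4·4 = 21
G: 3·6 = 18 | 1·0+3·3+5·1+4·1 = 18
X: 3·8 = 24 | 1·4+3·0+5·0+4·5 = 24
J: 3·8 = 24 | 1·0+3·8+5·0+4·0 = 24
gcd(3,1,3,5,4) = 1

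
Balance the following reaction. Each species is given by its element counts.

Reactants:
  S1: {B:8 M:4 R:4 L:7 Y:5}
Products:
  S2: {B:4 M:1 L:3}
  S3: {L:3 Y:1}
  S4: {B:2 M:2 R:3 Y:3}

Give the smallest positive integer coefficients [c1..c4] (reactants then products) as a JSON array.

B: 3·8 = 24 | 4·4+3·0+4·2 = 24
M: 3·4 = 12 | 4·1+3·0+4·2 = 12
R: 3·4 = 12 | 4·0+3·0+4·3 = 12
L: 3·7 = 21 | 4·3+3·3+4·0 = 21
Y: 3·5 = 15 | 4·0+3·1+4·3 = 15
gcd(3,4,3,4) = 1

Coefficients: [3, 4, 3, 4]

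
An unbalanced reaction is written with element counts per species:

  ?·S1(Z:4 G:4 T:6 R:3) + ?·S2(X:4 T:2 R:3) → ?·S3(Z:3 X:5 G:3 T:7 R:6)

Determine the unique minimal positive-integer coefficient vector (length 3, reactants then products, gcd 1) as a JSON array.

Coefficients: [3, 5, 4]

Z: 3·4+5·0 = 12 | 4·3 = 12
X: 3·0+5·4 = 20 | 4·5 = 20
G: 3·4+5·0 = 12 | 4·3 = 12
T: 3·6+5·2 = 28 | 4·7 = 28
R: 3·3+5·3 = 24 | 4·6 = 24
gcd(3,5,4) = 1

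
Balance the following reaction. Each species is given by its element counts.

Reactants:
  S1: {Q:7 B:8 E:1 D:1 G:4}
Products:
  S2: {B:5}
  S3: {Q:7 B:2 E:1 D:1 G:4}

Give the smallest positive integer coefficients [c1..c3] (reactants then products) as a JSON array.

Q: 5·7 = 35 | 6·0+5·7 = 35
B: 5·8 = 40 | 6·5+5·2 = 40
E: 5·1 = 5 | 6·0+5·1 = 5
D: 5·1 = 5 | 6·0+5·1 = 5
G: 5·4 = 20 | 6·0+5·4 = 20
gcd(5,6,5) = 1

Coefficients: [5, 6, 5]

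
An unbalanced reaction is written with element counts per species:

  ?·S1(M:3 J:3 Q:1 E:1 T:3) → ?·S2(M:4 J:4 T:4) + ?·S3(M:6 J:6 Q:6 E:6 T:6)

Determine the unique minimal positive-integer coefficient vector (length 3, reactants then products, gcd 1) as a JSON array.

Coefficients: [6, 3, 1]

M: 6·3 = 18 | 3·4+1·6 = 18
J: 6·3 = 18 | 3·4+1·6 = 18
Q: 6·1 = 6 | 3·0+1·6 = 6
E: 6·1 = 6 | 3·0+1·6 = 6
T: 6·3 = 18 | 3·4+1·6 = 18
gcd(6,3,1) = 1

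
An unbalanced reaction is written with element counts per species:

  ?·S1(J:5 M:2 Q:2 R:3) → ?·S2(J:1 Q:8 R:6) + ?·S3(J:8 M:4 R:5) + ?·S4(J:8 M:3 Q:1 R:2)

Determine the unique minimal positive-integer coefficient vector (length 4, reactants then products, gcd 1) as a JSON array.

Coefficients: [5, 1, 1, 2]

J: 5·5 = 25 | 1·1+1·8+2·8 = 25
M: 5·2 = 10 | 1·0+1·4+2·3 = 10
Q: 5·2 = 10 | 1·8+1·0+2·1 = 10
R: 5·3 = 15 | 1·6+1·5+2·2 = 15
gcd(5,1,1,2) = 1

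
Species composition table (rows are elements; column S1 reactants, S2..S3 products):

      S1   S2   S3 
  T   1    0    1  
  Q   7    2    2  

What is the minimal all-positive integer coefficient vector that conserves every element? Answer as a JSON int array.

Coefficients: [2, 5, 2]

T: 2·1 = 2 | 5·0+2·1 = 2
Q: 2·7 = 14 | 5·2+2·2 = 14
gcd(2,5,2) = 1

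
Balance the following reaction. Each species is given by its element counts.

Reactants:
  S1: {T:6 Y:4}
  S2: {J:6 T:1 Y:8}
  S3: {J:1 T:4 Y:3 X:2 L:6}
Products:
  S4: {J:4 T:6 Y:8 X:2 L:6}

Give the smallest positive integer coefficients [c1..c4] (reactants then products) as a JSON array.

J: 1·0+2·6+4·1 = 16 | 4·4 = 16
T: 1·6+2·1+4·4 = 24 | 4·6 = 24
Y: 1·4+2·8+4·3 = 32 | 4·8 = 32
X: 1·0+2·0+4·2 = 8 | 4·2 = 8
L: 1·0+2·0+4·6 = 24 | 4·6 = 24
gcd(1,2,4,4) = 1

Coefficients: [1, 2, 4, 4]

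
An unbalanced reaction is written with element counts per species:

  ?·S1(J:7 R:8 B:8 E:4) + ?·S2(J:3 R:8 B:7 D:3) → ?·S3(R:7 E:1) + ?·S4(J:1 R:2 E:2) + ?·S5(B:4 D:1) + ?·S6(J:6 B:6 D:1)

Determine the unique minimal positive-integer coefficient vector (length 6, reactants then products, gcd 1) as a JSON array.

J: 2·7+2·3 = 20 | 4·0+2·1+3·0+3·6 = 20
R: 2·8+2·8 = 32 | 4·7+2·2+3·0+3·0 = 32
B: 2·8+2·7 = 30 | 4·0+2·0+3·4+3·6 = 30
E: 2·4+2·0 = 8 | 4·1+2·2+3·0+3·0 = 8
D: 2·0+2·3 = 6 | 4·0+2·0+3·1+3·1 = 6
gcd(2,2,4,2,3,3) = 1

Coefficients: [2, 2, 4, 2, 3, 3]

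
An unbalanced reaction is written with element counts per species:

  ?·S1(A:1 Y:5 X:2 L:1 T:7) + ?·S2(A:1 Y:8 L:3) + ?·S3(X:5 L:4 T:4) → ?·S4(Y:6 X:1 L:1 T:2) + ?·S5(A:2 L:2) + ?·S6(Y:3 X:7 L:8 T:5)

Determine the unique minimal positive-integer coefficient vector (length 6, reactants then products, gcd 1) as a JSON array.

A: 1·1+5·1+5·0 = 6 | 6·0+3·2+3·0 = 6
Y: 1·5+5·8+5·0 = 45 | 6·6+3·0+3·3 = 45
X: 1·2+5·0+5·5 = 27 | 6·1+3·0+3·7 = 27
L: 1·1+5·3+5·4 = 36 | 6·1+3·2+3·8 = 36
T: 1·7+5·0+5·4 = 27 | 6·2+3·0+3·5 = 27
gcd(1,5,5,6,3,3) = 1

Coefficients: [1, 5, 5, 6, 3, 3]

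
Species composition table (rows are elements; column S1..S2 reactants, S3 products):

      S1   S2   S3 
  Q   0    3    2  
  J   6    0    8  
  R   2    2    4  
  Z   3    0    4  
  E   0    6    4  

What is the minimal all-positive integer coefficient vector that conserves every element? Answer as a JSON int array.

Q: 4·0+2·3 = 6 | 3·2 = 6
J: 4·6+2·0 = 24 | 3·8 = 24
R: 4·2+2·2 = 12 | 3·4 = 12
Z: 4·3+2·0 = 12 | 3·4 = 12
E: 4·0+2·6 = 12 | 3·4 = 12
gcd(4,2,3) = 1

Coefficients: [4, 2, 3]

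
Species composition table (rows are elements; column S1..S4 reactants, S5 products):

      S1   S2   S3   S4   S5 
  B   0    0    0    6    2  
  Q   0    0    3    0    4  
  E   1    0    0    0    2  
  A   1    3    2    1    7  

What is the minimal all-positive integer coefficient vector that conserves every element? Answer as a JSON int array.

Coefficients: [6, 2, 4, 1, 3]

B: 6·0+2·0+4·0+1·6 = 6 | 3·2 = 6
Q: 6·0+2·0+4·3+1·0 = 12 | 3·4 = 12
E: 6·1+2·0+4·0+1·0 = 6 | 3·2 = 6
A: 6·1+2·3+4·2+1·1 = 21 | 3·7 = 21
gcd(6,2,4,1,3) = 1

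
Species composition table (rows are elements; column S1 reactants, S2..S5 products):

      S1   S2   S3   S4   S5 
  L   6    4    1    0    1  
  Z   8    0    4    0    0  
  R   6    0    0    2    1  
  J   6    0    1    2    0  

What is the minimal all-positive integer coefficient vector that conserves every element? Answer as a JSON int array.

L: 2·6 = 12 | 1·4+4·1+4·0+4·1 = 12
Z: 2·8 = 16 | 1·0+4·4+4·0+4·0 = 16
R: 2·6 = 12 | 1·0+4·0+4·2+4·1 = 12
J: 2·6 = 12 | 1·0+4·1+4·2+4·0 = 12
gcd(2,1,4,4,4) = 1

Coefficients: [2, 1, 4, 4, 4]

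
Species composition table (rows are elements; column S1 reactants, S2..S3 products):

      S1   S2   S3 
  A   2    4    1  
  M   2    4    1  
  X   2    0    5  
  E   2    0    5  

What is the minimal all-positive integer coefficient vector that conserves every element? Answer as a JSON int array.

Coefficients: [5, 2, 2]

A: 5·2 = 10 | 2·4+2·1 = 10
M: 5·2 = 10 | 2·4+2·1 = 10
X: 5·2 = 10 | 2·0+2·5 = 10
E: 5·2 = 10 | 2·0+2·5 = 10
gcd(5,2,2) = 1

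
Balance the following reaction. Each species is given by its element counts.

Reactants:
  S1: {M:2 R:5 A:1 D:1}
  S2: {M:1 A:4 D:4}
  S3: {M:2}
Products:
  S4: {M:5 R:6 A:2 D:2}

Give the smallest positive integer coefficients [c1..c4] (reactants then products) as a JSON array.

M: 6·2+1·1+6·2 = 25 | 5·5 = 25
R: 6·5+1·0+6·0 = 30 | 5·6 = 30
A: 6·1+1·4+6·0 = 10 | 5·2 = 10
D: 6·1+1·4+6·0 = 10 | 5·2 = 10
gcd(6,1,6,5) = 1

Coefficients: [6, 1, 6, 5]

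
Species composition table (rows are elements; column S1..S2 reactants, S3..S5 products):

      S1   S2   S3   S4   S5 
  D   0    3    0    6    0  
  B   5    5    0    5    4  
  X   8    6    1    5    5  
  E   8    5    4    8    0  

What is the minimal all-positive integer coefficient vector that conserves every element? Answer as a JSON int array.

Coefficients: [2, 4, 5, 2, 5]

D: 2·0+4·3 = 12 | 5·0+2·6+5·0 = 12
B: 2·5+4·5 = 30 | 5·0+2·5+5·4 = 30
X: 2·8+4·6 = 40 | 5·1+2·5+5·5 = 40
E: 2·8+4·5 = 36 | 5·4+2·8+5·0 = 36
gcd(2,4,5,2,5) = 1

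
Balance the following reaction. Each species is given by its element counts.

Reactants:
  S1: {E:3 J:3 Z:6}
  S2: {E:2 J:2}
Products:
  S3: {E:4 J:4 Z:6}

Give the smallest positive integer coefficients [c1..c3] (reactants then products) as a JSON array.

E: 2·3+1·2 = 8 | 2·4 = 8
J: 2·3+1·2 = 8 | 2·4 = 8
Z: 2·6+1·0 = 12 | 2·6 = 12
gcd(2,1,2) = 1

Coefficients: [2, 1, 2]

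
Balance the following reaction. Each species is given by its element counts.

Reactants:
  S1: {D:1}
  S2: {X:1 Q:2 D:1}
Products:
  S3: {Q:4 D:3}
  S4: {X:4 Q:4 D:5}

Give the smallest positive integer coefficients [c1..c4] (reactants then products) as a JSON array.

Coefficients: [4, 4, 1, 1]

X: 4·0+4·1 = 4 | 1·0+1·4 = 4
Q: 4·0+4·2 = 8 | 1·4+1·4 = 8
D: 4·1+4·1 = 8 | 1·3+1·5 = 8
gcd(4,4,1,1) = 1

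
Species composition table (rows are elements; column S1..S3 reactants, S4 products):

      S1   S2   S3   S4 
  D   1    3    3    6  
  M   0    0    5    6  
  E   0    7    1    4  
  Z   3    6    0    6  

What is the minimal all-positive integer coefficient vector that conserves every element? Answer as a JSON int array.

D: 6·1+2·3+6·3 = 30 | 5·6 = 30
M: 6·0+2·0+6·5 = 30 | 5·6 = 30
E: 6·0+2·7+6·1 = 20 | 5·4 = 20
Z: 6·3+2·6+6·0 = 30 | 5·6 = 30
gcd(6,2,6,5) = 1

Coefficients: [6, 2, 6, 5]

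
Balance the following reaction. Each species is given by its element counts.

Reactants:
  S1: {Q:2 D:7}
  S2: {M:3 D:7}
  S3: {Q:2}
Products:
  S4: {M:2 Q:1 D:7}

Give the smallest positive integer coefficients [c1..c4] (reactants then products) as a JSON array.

Coefficients: [2, 4, 1, 6]

M: 2·0+4·3+1·0 = 12 | 6·2 = 12
Q: 2·2+4·0+1·2 = 6 | 6·1 = 6
D: 2·7+4·7+1·0 = 42 | 6·7 = 42
gcd(2,4,1,6) = 1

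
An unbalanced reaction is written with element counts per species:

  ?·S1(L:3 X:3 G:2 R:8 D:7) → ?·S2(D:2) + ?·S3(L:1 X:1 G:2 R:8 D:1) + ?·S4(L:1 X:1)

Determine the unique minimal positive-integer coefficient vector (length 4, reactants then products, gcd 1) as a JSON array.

L: 1·3 = 3 | 3·0+1·1+2·1 = 3
X: 1·3 = 3 | 3·0+1·1+2·1 = 3
G: 1·2 = 2 | 3·0+1·2+2·0 = 2
R: 1·8 = 8 | 3·0+1·8+2·0 = 8
D: 1·7 = 7 | 3·2+1·1+2·0 = 7
gcd(1,3,1,2) = 1

Coefficients: [1, 3, 1, 2]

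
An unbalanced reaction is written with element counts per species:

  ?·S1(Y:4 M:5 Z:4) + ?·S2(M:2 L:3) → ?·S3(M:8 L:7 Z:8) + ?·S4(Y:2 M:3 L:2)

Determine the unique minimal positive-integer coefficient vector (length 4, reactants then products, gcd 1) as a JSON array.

Y: 2·4+5·0 = 8 | 1·0+4·2 = 8
M: 2·5+5·2 = 20 | 1·8+4·3 = 20
L: 2·0+5·3 = 15 | 1·7+4·2 = 15
Z: 2·4+5·0 = 8 | 1·8+4·0 = 8
gcd(2,5,1,4) = 1

Coefficients: [2, 5, 1, 4]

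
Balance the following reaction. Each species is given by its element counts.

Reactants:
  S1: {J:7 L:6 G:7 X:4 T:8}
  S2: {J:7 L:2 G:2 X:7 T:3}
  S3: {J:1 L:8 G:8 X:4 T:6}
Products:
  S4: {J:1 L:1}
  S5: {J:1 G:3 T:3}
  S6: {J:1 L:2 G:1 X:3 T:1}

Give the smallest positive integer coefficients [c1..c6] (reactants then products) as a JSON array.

J: 1·7+1·7+1·1 = 15 | 6·1+4·1+5·1 = 15
L: 1·6+1·2+1·8 = 16 | 6·1+4·0+5·2 = 16
G: 1·7+1·2+1·8 = 17 | 6·0+4·3+5·1 = 17
X: 1·4+1·7+1·4 = 15 | 6·0+4·0+5·3 = 15
T: 1·8+1·3+1·6 = 17 | 6·0+4·3+5·1 = 17
gcd(1,1,1,6,4,5) = 1

Coefficients: [1, 1, 1, 6, 4, 5]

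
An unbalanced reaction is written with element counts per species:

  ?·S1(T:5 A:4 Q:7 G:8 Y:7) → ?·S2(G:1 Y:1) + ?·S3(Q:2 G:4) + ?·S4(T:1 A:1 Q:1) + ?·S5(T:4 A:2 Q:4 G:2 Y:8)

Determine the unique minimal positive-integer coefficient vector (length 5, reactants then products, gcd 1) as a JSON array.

Coefficients: [2, 6, 2, 6, 1]

T: 2·5 = 10 | 6·0+2·0+6·1+1·4 = 10
A: 2·4 = 8 | 6·0+2·0+6·1+1·2 = 8
Q: 2·7 = 14 | 6·0+2·2+6·1+1·4 = 14
G: 2·8 = 16 | 6·1+2·4+6·0+1·2 = 16
Y: 2·7 = 14 | 6·1+2·0+6·0+1·8 = 14
gcd(2,6,2,6,1) = 1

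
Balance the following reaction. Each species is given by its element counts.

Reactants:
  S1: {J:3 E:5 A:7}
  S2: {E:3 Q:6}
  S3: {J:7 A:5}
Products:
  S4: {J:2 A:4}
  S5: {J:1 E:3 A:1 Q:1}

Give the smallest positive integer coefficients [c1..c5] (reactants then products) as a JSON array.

Coefficients: [3, 1, 1, 5, 6]

J: 3·3+1·0+1·7 = 16 | 5·2+6·1 = 16
E: 3·5+1·3+1·0 = 18 | 5·0+6·3 = 18
A: 3·7+1·0+1·5 = 26 | 5·4+6·1 = 26
Q: 3·0+1·6+1·0 = 6 | 5·0+6·1 = 6
gcd(3,1,1,5,6) = 1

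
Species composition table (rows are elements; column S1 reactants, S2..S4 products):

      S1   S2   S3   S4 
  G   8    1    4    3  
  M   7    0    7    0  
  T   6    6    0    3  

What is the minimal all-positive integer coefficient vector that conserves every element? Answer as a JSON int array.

Coefficients: [5, 2, 5, 6]

G: 5·8 = 40 | 2·1+5·4+6·3 = 40
M: 5·7 = 35 | 2·0+5·7+6·0 = 35
T: 5·6 = 30 | 2·6+5·0+6·3 = 30
gcd(5,2,5,6) = 1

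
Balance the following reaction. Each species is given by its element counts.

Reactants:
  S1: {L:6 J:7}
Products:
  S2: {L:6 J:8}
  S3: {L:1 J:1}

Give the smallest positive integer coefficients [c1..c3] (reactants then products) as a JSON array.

Coefficients: [2, 1, 6]

L: 2·6 = 12 | 1·6+6·1 = 12
J: 2·7 = 14 | 1·8+6·1 = 14
gcd(2,1,6) = 1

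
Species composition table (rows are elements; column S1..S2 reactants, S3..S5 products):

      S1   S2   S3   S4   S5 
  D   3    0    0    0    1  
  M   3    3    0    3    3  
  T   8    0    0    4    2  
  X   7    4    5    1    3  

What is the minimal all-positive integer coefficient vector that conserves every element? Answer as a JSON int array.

D: 2·3+5·0 = 6 | 3·0+1·0+6·1 = 6
M: 2·3+5·3 = 21 | 3·0+1·3+6·3 = 21
T: 2·8+5·0 = 16 | 3·0+1·4+6·2 = 16
X: 2·7+5·4 = 34 | 3·5+1·1+6·3 = 34
gcd(2,5,3,1,6) = 1

Coefficients: [2, 5, 3, 1, 6]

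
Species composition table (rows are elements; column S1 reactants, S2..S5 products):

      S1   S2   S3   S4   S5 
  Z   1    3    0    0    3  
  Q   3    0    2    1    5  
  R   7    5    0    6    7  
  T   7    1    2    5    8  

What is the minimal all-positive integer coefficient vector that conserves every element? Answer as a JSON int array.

Coefficients: [6, 1, 4, 5, 1]

Z: 6·1 = 6 | 1·3+4·0+5·0+1·3 = 6
Q: 6·3 = 18 | 1·0+4·2+5·1+1·5 = 18
R: 6·7 = 42 | 1·5+4·0+5·6+1·7 = 42
T: 6·7 = 42 | 1·1+4·2+5·5+1·8 = 42
gcd(6,1,4,5,1) = 1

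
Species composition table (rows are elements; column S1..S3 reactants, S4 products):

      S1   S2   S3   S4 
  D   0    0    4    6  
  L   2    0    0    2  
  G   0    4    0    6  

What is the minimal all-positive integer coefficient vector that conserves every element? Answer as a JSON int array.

Coefficients: [2, 3, 3, 2]

D: 2·0+3·0+3·4 = 12 | 2·6 = 12
L: 2·2+3·0+3·0 = 4 | 2·2 = 4
G: 2·0+3·4+3·0 = 12 | 2·6 = 12
gcd(2,3,3,2) = 1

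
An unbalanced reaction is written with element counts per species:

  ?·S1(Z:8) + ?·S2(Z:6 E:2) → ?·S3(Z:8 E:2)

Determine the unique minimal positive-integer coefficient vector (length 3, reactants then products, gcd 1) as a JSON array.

Z: 1·8+4·6 = 32 | 4·8 = 32
E: 1·0+4·2 = 8 | 4·2 = 8
gcd(1,4,4) = 1

Coefficients: [1, 4, 4]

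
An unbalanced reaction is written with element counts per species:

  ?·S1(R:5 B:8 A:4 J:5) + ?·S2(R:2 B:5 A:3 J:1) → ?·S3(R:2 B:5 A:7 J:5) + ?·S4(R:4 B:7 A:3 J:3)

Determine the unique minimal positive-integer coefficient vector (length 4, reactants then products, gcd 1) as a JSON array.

R: 4·5+3·2 = 26 | 1·2+6·4 = 26
B: 4·8+3·5 = 47 | 1·5+6·7 = 47
A: 4·4+3·3 = 25 | 1·7+6·3 = 25
J: 4·5+3·1 = 23 | 1·5+6·3 = 23
gcd(4,3,1,6) = 1

Coefficients: [4, 3, 1, 6]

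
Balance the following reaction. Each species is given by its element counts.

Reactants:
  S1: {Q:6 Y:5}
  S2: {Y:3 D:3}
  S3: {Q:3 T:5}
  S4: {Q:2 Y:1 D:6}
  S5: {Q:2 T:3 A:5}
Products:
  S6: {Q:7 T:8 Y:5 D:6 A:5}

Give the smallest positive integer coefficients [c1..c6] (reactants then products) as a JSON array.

Q: 1·6+6·0+5·3+2·2+5·2 = 35 | 5·7 = 35
T: 1·0+6·0+5·5+2·0+5·3 = 40 | 5·8 = 40
Y: 1·5+6·3+5·0+2·1+5·0 = 25 | 5·5 = 25
D: 1·0+6·3+5·0+2·6+5·0 = 30 | 5·6 = 30
A: 1·0+6·0+5·0+2·0+5·5 = 25 | 5·5 = 25
gcd(1,6,5,2,5,5) = 1

Coefficients: [1, 6, 5, 2, 5, 5]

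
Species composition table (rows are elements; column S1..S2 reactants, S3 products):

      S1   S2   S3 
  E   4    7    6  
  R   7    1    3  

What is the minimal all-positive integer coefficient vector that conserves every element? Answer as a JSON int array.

E: 1·4+2·7 = 18 | 3·6 = 18
R: 1·7+2·1 = 9 | 3·3 = 9
gcd(1,2,3) = 1

Coefficients: [1, 2, 3]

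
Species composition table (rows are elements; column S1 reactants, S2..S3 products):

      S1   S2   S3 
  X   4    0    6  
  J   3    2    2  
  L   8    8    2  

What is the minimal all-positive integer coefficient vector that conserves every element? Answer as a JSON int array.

X: 6·4 = 24 | 5·0+4·6 = 24
J: 6·3 = 18 | 5·2+4·2 = 18
L: 6·8 = 48 | 5·8+4·2 = 48
gcd(6,5,4) = 1

Coefficients: [6, 5, 4]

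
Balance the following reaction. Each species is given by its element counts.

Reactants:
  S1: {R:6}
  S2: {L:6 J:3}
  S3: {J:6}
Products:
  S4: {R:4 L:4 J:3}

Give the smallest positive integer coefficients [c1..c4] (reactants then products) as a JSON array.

Coefficients: [4, 4, 1, 6]

R: 4·6+4·0+1·0 = 24 | 6·4 = 24
L: 4·0+4·6+1·0 = 24 | 6·4 = 24
J: 4·0+4·3+1·6 = 18 | 6·3 = 18
gcd(4,4,1,6) = 1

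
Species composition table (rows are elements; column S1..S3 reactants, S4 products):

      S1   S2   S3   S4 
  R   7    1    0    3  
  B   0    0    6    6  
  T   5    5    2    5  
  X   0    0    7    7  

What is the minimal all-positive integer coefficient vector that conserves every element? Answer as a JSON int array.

R: 2·7+1·1+5·0 = 15 | 5·3 = 15
B: 2·0+1·0+5·6 = 30 | 5·6 = 30
T: 2·5+1·5+5·2 = 25 | 5·5 = 25
X: 2·0+1·0+5·7 = 35 | 5·7 = 35
gcd(2,1,5,5) = 1

Coefficients: [2, 1, 5, 5]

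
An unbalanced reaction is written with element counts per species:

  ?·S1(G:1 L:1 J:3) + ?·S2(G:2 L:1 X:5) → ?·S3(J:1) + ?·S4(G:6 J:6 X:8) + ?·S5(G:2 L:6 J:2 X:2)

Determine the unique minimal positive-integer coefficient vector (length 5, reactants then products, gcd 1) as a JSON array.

Coefficients: [4, 2, 4, 1, 1]

G: 4·1+2·2 = 8 | 4·0+1·6+1·2 = 8
L: 4·1+2·1 = 6 | 4·0+1·0+1·6 = 6
J: 4·3+2·0 = 12 | 4·1+1·6+1·2 = 12
X: 4·0+2·5 = 10 | 4·0+1·8+1·2 = 10
gcd(4,2,4,1,1) = 1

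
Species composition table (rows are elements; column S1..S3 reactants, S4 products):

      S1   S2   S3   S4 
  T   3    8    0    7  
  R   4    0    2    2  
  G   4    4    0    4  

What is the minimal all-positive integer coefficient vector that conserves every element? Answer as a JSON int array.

Coefficients: [1, 4, 3, 5]

T: 1·3+4·8+3·0 = 35 | 5·7 = 35
R: 1·4+4·0+3·2 = 10 | 5·2 = 10
G: 1·4+4·4+3·0 = 20 | 5·4 = 20
gcd(1,4,3,5) = 1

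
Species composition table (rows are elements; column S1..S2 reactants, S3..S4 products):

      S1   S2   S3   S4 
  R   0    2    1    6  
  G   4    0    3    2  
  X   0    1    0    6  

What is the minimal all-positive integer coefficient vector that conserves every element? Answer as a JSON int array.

Coefficients: [5, 6, 6, 1]

R: 5·0+6·2 = 12 | 6·1+1·6 = 12
G: 5·4+6·0 = 20 | 6·3+1·2 = 20
X: 5·0+6·1 = 6 | 6·0+1·6 = 6
gcd(5,6,6,1) = 1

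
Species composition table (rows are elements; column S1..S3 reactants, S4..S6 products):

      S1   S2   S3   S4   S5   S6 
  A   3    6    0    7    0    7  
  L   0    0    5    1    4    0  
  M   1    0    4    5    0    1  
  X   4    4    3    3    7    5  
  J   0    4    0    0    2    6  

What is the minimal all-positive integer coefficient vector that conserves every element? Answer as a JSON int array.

Coefficients: [6, 4, 5, 5, 5, 1]

A: 6·3+4·6+5·0 = 42 | 5·7+5·0+1·7 = 42
L: 6·0+4·0+5·5 = 25 | 5·1+5·4+1·0 = 25
M: 6·1+4·0+5·4 = 26 | 5·5+5·0+1·1 = 26
X: 6·4+4·4+5·3 = 55 | 5·3+5·7+1·5 = 55
J: 6·0+4·4+5·0 = 16 | 5·0+5·2+1·6 = 16
gcd(6,4,5,5,5,1) = 1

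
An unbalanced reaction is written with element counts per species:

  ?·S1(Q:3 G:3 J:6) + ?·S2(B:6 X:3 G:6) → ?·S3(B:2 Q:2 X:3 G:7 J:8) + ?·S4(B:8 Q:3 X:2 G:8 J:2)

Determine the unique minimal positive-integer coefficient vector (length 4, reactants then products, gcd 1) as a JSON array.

Coefficients: [5, 5, 3, 3]

B: 5·0+5·6 = 30 | 3·2+3·8 = 30
Q: 5·3+5·0 = 15 | 3·2+3·3 = 15
X: 5·0+5·3 = 15 | 3·3+3·2 = 15
G: 5·3+5·6 = 45 | 3·7+3·8 = 45
J: 5·6+5·0 = 30 | 3·8+3·2 = 30
gcd(5,5,3,3) = 1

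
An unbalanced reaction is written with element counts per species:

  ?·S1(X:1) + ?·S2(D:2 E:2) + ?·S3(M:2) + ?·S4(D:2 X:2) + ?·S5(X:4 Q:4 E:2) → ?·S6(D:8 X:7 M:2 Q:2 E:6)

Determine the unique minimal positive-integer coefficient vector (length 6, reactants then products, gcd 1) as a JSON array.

Coefficients: [4, 5, 2, 3, 1, 2]

D: 4·0+5·2+2·0+3·2+1·0 = 16 | 2·8 = 16
X: 4·1+5·0+2·0+3·2+1·4 = 14 | 2·7 = 14
M: 4·0+5·0+2·2+3·0+1·0 = 4 | 2·2 = 4
Q: 4·0+5·0+2·0+3·0+1·4 = 4 | 2·2 = 4
E: 4·0+5·2+2·0+3·0+1·2 = 12 | 2·6 = 12
gcd(4,5,2,3,1,2) = 1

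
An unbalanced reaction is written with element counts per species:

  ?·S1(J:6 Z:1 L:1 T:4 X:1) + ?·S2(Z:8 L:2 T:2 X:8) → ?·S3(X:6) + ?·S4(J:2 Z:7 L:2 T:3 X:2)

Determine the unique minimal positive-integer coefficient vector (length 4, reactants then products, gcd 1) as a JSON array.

J: 2·6+5·0 = 12 | 5·0+6·2 = 12
Z: 2·1+5·8 = 42 | 5·0+6·7 = 42
L: 2·1+5·2 = 12 | 5·0+6·2 = 12
T: 2·4+5·2 = 18 | 5·0+6·3 = 18
X: 2·1+5·8 = 42 | 5·6+6·2 = 42
gcd(2,5,5,6) = 1

Coefficients: [2, 5, 5, 6]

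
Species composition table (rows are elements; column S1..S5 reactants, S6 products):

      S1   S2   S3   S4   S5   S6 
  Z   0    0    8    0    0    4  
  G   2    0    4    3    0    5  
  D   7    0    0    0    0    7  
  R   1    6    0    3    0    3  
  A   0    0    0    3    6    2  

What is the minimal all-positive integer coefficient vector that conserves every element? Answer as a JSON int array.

Z: 6·0+1·0+3·8+2·0+1·0 = 24 | 6·4 = 24
G: 6·2+1·0+3·4+2·3+1·0 = 30 | 6·5 = 30
D: 6·7+1·0+3·0+2·0+1·0 = 42 | 6·7 = 42
R: 6·1+1·6+3·0+2·3+1·0 = 18 | 6·3 = 18
A: 6·0+1·0+3·0+2·3+1·6 = 12 | 6·2 = 12
gcd(6,1,3,2,1,6) = 1

Coefficients: [6, 1, 3, 2, 1, 6]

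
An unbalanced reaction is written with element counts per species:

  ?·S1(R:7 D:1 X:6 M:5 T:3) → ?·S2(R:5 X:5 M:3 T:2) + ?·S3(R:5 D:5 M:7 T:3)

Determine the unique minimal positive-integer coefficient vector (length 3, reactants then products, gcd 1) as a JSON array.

Coefficients: [5, 6, 1]

R: 5·7 = 35 | 6·5+1·5 = 35
D: 5·1 = 5 | 6·0+1·5 = 5
X: 5·6 = 30 | 6·5+1·0 = 30
M: 5·5 = 25 | 6·3+1·7 = 25
T: 5·3 = 15 | 6·2+1·3 = 15
gcd(5,6,1) = 1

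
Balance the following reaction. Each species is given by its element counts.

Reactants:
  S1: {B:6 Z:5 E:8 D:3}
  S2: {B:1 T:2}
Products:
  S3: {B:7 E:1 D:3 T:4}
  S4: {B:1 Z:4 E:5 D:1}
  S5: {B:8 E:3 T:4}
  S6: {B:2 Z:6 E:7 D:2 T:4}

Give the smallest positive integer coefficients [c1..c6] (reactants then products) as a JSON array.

B: 2·6+6·1 = 18 | 1·7+1·1+1·8+1·2 = 18
Z: 2·5+6·0 = 10 | 1·0+1·4+1·0+1·6 = 10
E: 2·8+6·0 = 16 | 1·1+1·5+1·3+1·7 = 16
D: 2·3+6·0 = 6 | 1·3+1·1+1·0+1·2 = 6
T: 2·0+6·2 = 12 | 1·4+1·0+1·4+1·4 = 12
gcd(2,6,1,1,1,1) = 1

Coefficients: [2, 6, 1, 1, 1, 1]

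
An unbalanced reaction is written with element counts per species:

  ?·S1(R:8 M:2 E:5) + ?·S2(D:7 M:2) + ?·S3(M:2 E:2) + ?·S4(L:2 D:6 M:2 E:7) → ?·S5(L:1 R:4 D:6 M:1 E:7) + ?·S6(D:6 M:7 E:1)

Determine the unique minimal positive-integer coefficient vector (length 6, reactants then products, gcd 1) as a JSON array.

Coefficients: [3, 6, 5, 3, 6, 4]

L: 3·0+6·0+5·0+3·2 = 6 | 6·1+4·0 = 6
R: 3·8+6·0+5·0+3·0 = 24 | 6·4+4·0 = 24
D: 3·0+6·7+5·0+3·6 = 60 | 6·6+4·6 = 60
M: 3·2+6·2+5·2+3·2 = 34 | 6·1+4·7 = 34
E: 3·5+6·0+5·2+3·7 = 46 | 6·7+4·1 = 46
gcd(3,6,5,3,6,4) = 1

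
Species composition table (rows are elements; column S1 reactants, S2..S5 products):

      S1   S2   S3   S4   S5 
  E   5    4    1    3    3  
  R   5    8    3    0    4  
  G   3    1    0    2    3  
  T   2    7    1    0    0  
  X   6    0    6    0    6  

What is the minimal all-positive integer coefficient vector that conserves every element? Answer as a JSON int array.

E: 5·5 = 25 | 1·4+3·1+4·3+2·3 = 25
R: 5·5 = 25 | 1·8+3·3+4·0+2·4 = 25
G: 5·3 = 15 | 1·1+3·0+4·2+2·3 = 15
T: 5·2 = 10 | 1·7+3·1+4·0+2·0 = 10
X: 5·6 = 30 | 1·0+3·6+4·0+2·6 = 30
gcd(5,1,3,4,2) = 1

Coefficients: [5, 1, 3, 4, 2]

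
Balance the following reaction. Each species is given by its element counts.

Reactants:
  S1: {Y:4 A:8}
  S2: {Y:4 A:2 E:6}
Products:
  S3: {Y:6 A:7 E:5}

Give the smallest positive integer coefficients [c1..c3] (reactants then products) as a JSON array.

Coefficients: [4, 5, 6]

Y: 4·4+5·4 = 36 | 6·6 = 36
A: 4·8+5·2 = 42 | 6·7 = 42
E: 4·0+5·6 = 30 | 6·5 = 30
gcd(4,5,6) = 1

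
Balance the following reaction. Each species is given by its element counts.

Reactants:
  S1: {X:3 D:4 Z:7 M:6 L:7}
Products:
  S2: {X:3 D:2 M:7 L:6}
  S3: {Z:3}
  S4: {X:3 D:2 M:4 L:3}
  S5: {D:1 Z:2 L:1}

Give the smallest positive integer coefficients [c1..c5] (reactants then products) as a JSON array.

Coefficients: [3, 2, 3, 1, 6]

X: 3·3 = 9 | 2·3+3·0+1·3+6·0 = 9
D: 3·4 = 12 | 2·2+3·0+1·2+6·1 = 12
Z: 3·7 = 21 | 2·0+3·3+1·0+6·2 = 21
M: 3·6 = 18 | 2·7+3·0+1·4+6·0 = 18
L: 3·7 = 21 | 2·6+3·0+1·3+6·1 = 21
gcd(3,2,3,1,6) = 1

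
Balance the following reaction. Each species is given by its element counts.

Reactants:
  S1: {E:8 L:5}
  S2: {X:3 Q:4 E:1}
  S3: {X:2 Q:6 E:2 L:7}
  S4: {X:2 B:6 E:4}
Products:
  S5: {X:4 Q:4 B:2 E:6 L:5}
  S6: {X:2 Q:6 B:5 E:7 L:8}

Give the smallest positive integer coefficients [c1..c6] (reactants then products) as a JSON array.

X: 3·0+2·3+6·2+5·2 = 28 | 5·4+4·2 = 28
Q: 3·0+2·4+6·6+5·0 = 44 | 5·4+4·6 = 44
B: 3·0+2·0+6·0+5·6 = 30 | 5·2+4·5 = 30
E: 3·8+2·1+6·2+5·4 = 58 | 5·6+4·7 = 58
L: 3·5+2·0+6·7+5·0 = 57 | 5·5+4·8 = 57
gcd(3,2,6,5,5,4) = 1

Coefficients: [3, 2, 6, 5, 5, 4]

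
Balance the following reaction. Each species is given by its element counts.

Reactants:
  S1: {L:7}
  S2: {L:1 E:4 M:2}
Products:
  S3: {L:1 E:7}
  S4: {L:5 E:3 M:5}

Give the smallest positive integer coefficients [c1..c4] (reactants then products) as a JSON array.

L: 1·7+5·1 = 12 | 2·1+2·5 = 12
E: 1·0+5·4 = 20 | 2·7+2·3 = 20
M: 1·0+5·2 = 10 | 2·0+2·5 = 10
gcd(1,5,2,2) = 1

Coefficients: [1, 5, 2, 2]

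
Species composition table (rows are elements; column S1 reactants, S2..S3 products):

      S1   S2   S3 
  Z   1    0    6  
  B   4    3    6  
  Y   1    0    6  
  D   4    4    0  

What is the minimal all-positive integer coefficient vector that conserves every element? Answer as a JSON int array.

Coefficients: [6, 6, 1]

Z: 6·1 = 6 | 6·0+1·6 = 6
B: 6·4 = 24 | 6·3+1·6 = 24
Y: 6·1 = 6 | 6·0+1·6 = 6
D: 6·4 = 24 | 6·4+1·0 = 24
gcd(6,6,1) = 1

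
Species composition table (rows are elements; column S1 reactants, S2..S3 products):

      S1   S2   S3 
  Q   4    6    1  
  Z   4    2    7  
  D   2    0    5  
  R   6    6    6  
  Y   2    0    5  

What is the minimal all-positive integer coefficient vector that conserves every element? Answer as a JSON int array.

Coefficients: [5, 3, 2]

Q: 5·4 = 20 | 3·6+2·1 = 20
Z: 5·4 = 20 | 3·2+2·7 = 20
D: 5·2 = 10 | 3·0+2·5 = 10
R: 5·6 = 30 | 3·6+2·6 = 30
Y: 5·2 = 10 | 3·0+2·5 = 10
gcd(5,3,2) = 1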